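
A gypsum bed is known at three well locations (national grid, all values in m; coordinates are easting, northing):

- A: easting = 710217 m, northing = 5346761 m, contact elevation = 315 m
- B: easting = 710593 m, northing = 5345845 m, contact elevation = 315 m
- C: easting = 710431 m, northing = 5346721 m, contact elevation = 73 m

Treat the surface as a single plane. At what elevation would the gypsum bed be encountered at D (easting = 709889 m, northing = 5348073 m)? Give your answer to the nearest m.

57 m

Two edge vectors: A→B = (376, -916, 0), A→C = (214, -40, -242).
Normal n = (A→B) × (A→C) = (221672, 90992, 180984).
So ∂z/∂easting = −n_x/n_z = −1.22481545 and ∂z/∂northing = −n_y/n_z = −0.50276268.
Intercept c from A: 315 + 869884.76 + 2688151.86 = 3558351.62.
At (709889, 5348073): z = −869483.0 − 2688811.5 + 3558351.62 = 57.1 m.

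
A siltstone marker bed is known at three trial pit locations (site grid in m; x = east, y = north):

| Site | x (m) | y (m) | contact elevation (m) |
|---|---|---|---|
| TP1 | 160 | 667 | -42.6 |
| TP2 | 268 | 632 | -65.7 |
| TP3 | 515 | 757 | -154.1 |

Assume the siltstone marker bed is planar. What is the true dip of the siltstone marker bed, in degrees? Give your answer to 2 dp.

Let the plane be z = a·x + b·y + c.
TP2−TP1: 108a − 35b = −23.1;  TP3−TP1: 355a + 90b = −111.5.
Solving gives a = −0.27011, b = −0.17347.
Gradient magnitude |∇z| = √(a² + b²) = √(0.07296 + 0.03009) = 0.32101.
True dip = arctan(0.32101) = 17.80°, dipping toward ENE (azimuth ≈ 057°).

17.80°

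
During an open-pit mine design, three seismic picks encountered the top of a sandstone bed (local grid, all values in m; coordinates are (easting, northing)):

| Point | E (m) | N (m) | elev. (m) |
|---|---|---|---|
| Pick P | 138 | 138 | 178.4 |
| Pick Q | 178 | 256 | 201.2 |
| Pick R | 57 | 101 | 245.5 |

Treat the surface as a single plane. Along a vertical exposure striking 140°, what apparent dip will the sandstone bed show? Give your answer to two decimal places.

Two edge vectors: Pick P→Pick Q = (40, 118, 22.8), Pick P→Pick R = (-81, -37, 67.1).
Normal n = (Pick P→Pick Q) × (Pick P→Pick R) = (8761.4, -4530.8, 8078).
So ∂z/∂E = −n_x/n_z = −1.08460 and ∂z/∂N = −n_y/n_z = 0.56088.
Unit vector along 140° is (sin 140°, cos 140°) = (0.6428, -0.7660).
Slope in that direction = a·(0.6428) + b·(-0.7660) = −1.12683.
Apparent dip = arctan|1.12683| = 48.41° (true dip is 50.7°, so apparent ≤ true as expected).

48.41°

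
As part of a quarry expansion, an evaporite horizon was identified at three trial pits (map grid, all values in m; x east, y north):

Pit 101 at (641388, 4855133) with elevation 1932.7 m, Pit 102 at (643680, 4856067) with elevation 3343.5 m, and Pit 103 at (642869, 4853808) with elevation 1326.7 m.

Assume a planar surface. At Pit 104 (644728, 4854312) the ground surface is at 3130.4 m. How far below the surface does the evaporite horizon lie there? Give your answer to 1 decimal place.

859.0 m

Let the plane be z = a·x + b·y + c.
Pit 102−Pit 101: 2292a + 934b = 1410.8;  Pit 103−Pit 101: 1481a − 1325b = −606.
Solving gives a = 0.294855338, b = 0.786928872.
Then c = 1932.7 − a·641388 − b·4855133 = −4007828.31.
At (644728, 4854312): z_contact = 190101.49 + 3819998.27 − 4007828.31 = 2271.45 m.
Depth below ground = 3130.4 − 2271.45 = 859.0 m.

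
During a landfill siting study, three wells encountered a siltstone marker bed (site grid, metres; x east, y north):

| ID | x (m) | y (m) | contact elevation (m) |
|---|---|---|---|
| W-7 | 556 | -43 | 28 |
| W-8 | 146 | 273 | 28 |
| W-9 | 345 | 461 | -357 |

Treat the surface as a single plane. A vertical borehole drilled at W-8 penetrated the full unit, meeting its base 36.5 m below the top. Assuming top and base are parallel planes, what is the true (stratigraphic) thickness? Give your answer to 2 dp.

20.98 m

Two edge vectors: W-7→W-8 = (-410, 316, 0), W-7→W-9 = (-211, 504, -385).
Normal n = (W-7→W-8) × (W-7→W-9) = (-121660, -157850, -139964).
So ∂z/∂x = −n_x/n_z = −0.86922 and ∂z/∂y = −n_y/n_z = −1.12779.
|∇z| = √(a²+b²) = 1.42389, so dip δ = arctan(1.42389) = 54.92°.
True thickness = vertical thickness × cos δ = 36.5 × cos 54.92° = 20.98 m.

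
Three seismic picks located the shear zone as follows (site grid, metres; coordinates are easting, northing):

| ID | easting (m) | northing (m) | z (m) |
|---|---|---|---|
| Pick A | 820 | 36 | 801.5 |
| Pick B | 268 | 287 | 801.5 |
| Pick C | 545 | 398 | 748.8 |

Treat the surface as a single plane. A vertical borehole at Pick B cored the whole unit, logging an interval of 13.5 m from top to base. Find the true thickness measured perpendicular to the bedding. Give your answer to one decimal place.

13.1 m

Let the plane be z = a·easting + b·northing + c.
Pick B−Pick A: −552a + 251b = 0;  Pick C−Pick A: −275a + 362b = −52.7.
Solving gives a = −0.10113, b = −0.22241.
|∇z| = √(a²+b²) = 0.24432, so dip δ = arctan(0.24432) = 13.73°.
True thickness = vertical thickness × cos δ = 13.5 × cos 13.73° = 13.1 m.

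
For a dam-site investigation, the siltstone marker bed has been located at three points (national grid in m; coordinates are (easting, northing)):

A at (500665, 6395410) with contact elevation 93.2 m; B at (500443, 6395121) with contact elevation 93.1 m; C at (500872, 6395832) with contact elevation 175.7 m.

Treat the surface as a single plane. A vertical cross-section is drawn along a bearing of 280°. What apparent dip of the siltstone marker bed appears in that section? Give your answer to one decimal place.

Let the plane be z = a·E + b·N + c.
B−A: −222a − 289b = −0.1;  C−A: 207a + 422b = 82.5.
Solving gives a = −0.70288, b = 0.54028.
Unit vector along 280° is (sin 280°, cos 280°) = (-0.9848, 0.1736).
Slope in that direction = a·(-0.9848) + b·(0.1736) = 0.78602.
Apparent dip = arctan|0.78602| = 38.2° (true dip is 41.6°, so apparent ≤ true as expected).

38.2°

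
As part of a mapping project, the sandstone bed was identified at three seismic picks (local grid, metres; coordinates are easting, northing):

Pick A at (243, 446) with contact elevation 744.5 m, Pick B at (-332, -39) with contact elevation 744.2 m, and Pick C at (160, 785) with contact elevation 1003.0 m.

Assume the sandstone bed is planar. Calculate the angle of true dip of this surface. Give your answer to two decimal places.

Two edge vectors: Pick A→Pick B = (-575, -485, -0.3), Pick A→Pick C = (-83, 339, 258.5).
Normal n = (Pick A→Pick B) × (Pick A→Pick C) = (-125270.8, 148662.4, -235180).
So ∂z/∂easting = −n_x/n_z = −0.53266 and ∂z/∂northing = −n_y/n_z = 0.63212.
Gradient magnitude |∇z| = √(a² + b²) = √(0.28373 + 0.39958) = 0.82662.
True dip = arctan(0.82662) = 39.58°, dipping toward SE (azimuth ≈ 140°).

39.58°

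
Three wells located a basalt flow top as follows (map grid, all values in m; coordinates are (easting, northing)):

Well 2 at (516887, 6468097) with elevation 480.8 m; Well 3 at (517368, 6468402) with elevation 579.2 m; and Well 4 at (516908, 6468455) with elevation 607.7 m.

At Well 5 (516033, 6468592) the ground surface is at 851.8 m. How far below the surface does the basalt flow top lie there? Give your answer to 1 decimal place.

177.0 m

Two edge vectors: Well 2→Well 3 = (481, 305, 98.4), Well 2→Well 4 = (21, 358, 126.9).
Normal n = (Well 2→Well 3) × (Well 2→Well 4) = (3477.3, -58972.5, 165793).
So ∂z/∂E = −n_x/n_z = −0.020973744 and ∂z/∂N = −n_y/n_z = 0.355699577.
Intercept c from Well 2: 480.8 + 10841.06 − 2300699.37 = −2289377.51.
At (516033, 6468592): z_contact = −10823.14 + 2300875.44 − 2289377.51 = 674.78 m.
Depth below ground = 851.8 − 674.78 = 177.0 m.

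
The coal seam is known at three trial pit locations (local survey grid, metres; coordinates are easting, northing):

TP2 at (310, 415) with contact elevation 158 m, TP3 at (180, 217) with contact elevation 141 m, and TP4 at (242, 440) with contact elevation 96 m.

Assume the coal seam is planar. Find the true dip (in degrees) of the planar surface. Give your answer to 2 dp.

40.86°

Two edge vectors: TP2→TP3 = (-130, -198, -17), TP2→TP4 = (-68, 25, -62).
Normal n = (TP2→TP3) × (TP2→TP4) = (12701, -6904, -16714).
So ∂z/∂easting = −n_x/n_z = 0.75990 and ∂z/∂northing = −n_y/n_z = −0.41307.
Gradient magnitude |∇z| = √(a² + b²) = √(0.57745 + 0.17062) = 0.86491.
True dip = arctan(0.86491) = 40.86°, dipping toward WNW (azimuth ≈ 299°).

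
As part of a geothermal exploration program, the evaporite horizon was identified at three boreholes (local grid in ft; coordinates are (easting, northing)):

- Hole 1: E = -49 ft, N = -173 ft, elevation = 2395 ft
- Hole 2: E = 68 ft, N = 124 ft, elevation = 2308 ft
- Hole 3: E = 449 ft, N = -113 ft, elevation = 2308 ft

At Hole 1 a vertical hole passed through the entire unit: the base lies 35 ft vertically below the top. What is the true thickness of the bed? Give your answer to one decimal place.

33.7 ft

Two edge vectors: Hole 1→Hole 2 = (117, 297, -87), Hole 1→Hole 3 = (498, 60, -87).
Normal n = (Hole 1→Hole 2) × (Hole 1→Hole 3) = (-20619, -33147, -140886).
So ∂z/∂E = −n_x/n_z = −0.14635 and ∂z/∂N = −n_y/n_z = −0.23528.
|∇z| = √(a²+b²) = 0.27708, so dip δ = arctan(0.27708) = 15.49°.
True thickness = vertical thickness × cos δ = 35 × cos 15.49° = 33.7 ft.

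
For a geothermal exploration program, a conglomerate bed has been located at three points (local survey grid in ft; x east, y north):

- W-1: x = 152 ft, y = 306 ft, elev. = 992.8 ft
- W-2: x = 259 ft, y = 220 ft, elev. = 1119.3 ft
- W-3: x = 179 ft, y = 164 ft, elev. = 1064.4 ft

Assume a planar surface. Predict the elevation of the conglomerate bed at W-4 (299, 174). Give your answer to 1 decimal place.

Let the plane be z = a·x + b·y + c.
W-2−W-1: 107a − 86b = 126.5;  W-3−W-1: 27a − 142b = 71.6.
Solving gives a = 0.91714, b = −0.32984.
Then c = 992.8 − a·152 − b·306 = 954.33.
At (299, 174): z = 274.2 − 57.4 + 954.33 = 1171.2 ft.

1171.2 ft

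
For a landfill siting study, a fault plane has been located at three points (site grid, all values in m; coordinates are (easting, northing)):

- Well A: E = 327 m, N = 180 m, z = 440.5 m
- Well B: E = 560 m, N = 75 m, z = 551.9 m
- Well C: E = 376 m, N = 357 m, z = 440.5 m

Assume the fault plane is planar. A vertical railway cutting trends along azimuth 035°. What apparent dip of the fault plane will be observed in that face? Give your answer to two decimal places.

Two edge vectors: Well A→Well B = (233, -105, 111.4), Well A→Well C = (49, 177, 0).
Normal n = (Well A→Well B) × (Well A→Well C) = (-19717.8, 5458.6, 46386).
So ∂z/∂E = −n_x/n_z = 0.42508 and ∂z/∂N = −n_y/n_z = −0.11768.
Unit vector along 035° is (sin 35°, cos 35°) = (0.5736, 0.8192).
Slope in that direction = a·(0.5736) + b·(0.8192) = 0.14742.
Apparent dip = arctan|0.14742| = 8.39° (true dip is 23.8°, so apparent ≤ true as expected).

8.39°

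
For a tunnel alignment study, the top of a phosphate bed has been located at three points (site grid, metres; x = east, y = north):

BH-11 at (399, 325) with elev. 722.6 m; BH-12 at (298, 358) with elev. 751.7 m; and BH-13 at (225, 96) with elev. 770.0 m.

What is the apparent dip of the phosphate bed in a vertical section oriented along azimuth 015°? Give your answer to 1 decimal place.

3.7°

Two edge vectors: BH-11→BH-12 = (-101, 33, 29.1), BH-11→BH-13 = (-174, -229, 47.4).
Normal n = (BH-11→BH-12) × (BH-11→BH-13) = (8228.1, -276, 28871).
So ∂z/∂x = −n_x/n_z = −0.28500 and ∂z/∂y = −n_y/n_z = 0.00956.
Unit vector along 015° is (sin 15°, cos 15°) = (0.2588, 0.9659).
Slope in that direction = a·(0.2588) + b·(0.9659) = −0.06453.
Apparent dip = arctan|0.06453| = 3.7° (true dip is 15.9°, so apparent ≤ true as expected).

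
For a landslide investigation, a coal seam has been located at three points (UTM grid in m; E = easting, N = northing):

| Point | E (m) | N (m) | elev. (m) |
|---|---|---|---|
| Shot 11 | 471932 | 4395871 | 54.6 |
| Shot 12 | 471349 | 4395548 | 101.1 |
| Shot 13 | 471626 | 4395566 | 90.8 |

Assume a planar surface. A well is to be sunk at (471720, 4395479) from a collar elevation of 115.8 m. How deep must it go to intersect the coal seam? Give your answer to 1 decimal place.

20.4 m

Let the plane be z = a·E + b·N + c.
Shot 12−Shot 11: −583a − 323b = 46.5;  Shot 13−Shot 11: −306a − 305b = 36.2.
Solving gives a = −0.031526900, b = −0.087058257.
Then c = 54.6 − a·471932 − b·4395871 = 397630.02.
At (471720, 4395479): z_contact = −14871.87 − 382662.74 + 397630.02 = 95.41 m.
Depth below ground = 115.8 − 95.41 = 20.4 m.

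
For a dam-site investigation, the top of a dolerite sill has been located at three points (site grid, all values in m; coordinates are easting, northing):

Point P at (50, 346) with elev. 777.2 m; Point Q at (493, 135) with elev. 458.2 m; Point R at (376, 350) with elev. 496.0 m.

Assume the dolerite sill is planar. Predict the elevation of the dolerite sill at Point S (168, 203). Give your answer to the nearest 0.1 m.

Two edge vectors: Point P→Point Q = (443, -211, -319), Point P→Point R = (326, 4, -281.2).
Normal n = (Point P→Point Q) × (Point P→Point R) = (60609.2, 20577.6, 70558).
So ∂z/∂easting = −n_x/n_z = −0.85900 and ∂z/∂northing = −n_y/n_z = −0.29164.
Intercept c from Point P: 777.2 + 42.95 + 100.91 = 921.06.
At (168, 203): z = −144.3 − 59.2 + 921.06 = 717.5 m.

717.5 m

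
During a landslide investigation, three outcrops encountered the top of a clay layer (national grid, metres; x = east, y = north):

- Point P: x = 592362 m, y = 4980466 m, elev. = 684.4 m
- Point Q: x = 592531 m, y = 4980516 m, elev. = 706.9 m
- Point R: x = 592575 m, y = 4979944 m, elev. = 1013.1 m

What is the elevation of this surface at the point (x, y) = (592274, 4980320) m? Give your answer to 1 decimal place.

Two edge vectors: Point P→Point Q = (169, 50, 22.5), Point P→Point R = (213, -522, 328.7).
Normal n = (Point P→Point Q) × (Point P→Point R) = (28180, -50757.8, -98868).
So ∂z/∂x = −n_x/n_z = 0.285026500 and ∂z/∂y = −n_y/n_z = −0.513389570.
Intercept c from Point P: 684.4 − 168838.87 + 2556919.30 = 2388764.83.
At (592274, 4980320): z = 168813.8 − 2556844.3 + 2388764.83 = 734.3 m.

734.3 m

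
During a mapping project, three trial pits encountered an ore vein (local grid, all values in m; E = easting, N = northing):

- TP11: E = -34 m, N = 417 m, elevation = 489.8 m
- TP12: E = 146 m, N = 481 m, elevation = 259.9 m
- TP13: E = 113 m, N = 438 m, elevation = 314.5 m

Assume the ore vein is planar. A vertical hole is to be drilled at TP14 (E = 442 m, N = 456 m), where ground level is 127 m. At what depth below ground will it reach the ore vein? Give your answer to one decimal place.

Two edge vectors: TP11→TP12 = (180, 64, -229.9), TP11→TP13 = (147, 21, -175.3).
Normal n = (TP11→TP12) × (TP11→TP13) = (-6391.3, -2241.3, -5628).
So ∂z/∂E = −n_x/n_z = −1.13563 and ∂z/∂N = −n_y/n_z = −0.39824.
Intercept c from TP11: 489.8 − 38.61 + 166.07 = 617.26.
At (442, 456): z_contact = −501.95 − 181.60 + 617.26 = -66.29 m.
Depth below ground = 127 − (-66.29) = 193.3 m.

193.3 m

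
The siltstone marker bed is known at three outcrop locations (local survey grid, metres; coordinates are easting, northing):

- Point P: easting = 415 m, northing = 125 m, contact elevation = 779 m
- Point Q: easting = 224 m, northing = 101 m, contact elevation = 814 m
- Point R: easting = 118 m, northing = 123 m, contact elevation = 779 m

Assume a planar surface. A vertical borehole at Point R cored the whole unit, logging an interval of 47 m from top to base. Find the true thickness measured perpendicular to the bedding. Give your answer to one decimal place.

Let the plane be z = a·easting + b·northing + c.
Point Q−Point P: −191a − 24b = 35;  Point R−Point P: −297a − 2b = 0.
Solving gives a = 0.01038, b = −1.54091.
|∇z| = √(a²+b²) = 1.54095, so dip δ = arctan(1.54095) = 57.02°.
True thickness = vertical thickness × cos δ = 47 × cos 57.02° = 25.6 m.

25.6 m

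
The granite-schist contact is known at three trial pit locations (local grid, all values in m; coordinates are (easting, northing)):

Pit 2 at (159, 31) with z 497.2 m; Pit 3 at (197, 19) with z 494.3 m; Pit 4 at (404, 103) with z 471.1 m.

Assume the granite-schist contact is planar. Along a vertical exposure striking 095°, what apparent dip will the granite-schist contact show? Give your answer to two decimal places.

Two edge vectors: Pit 2→Pit 3 = (38, -12, -2.9), Pit 2→Pit 4 = (245, 72, -26.1).
Normal n = (Pit 2→Pit 3) × (Pit 2→Pit 4) = (522, 281.3, 5676).
So ∂z/∂E = −n_x/n_z = −0.09197 and ∂z/∂N = −n_y/n_z = −0.04956.
Unit vector along 095° is (sin 95°, cos 95°) = (0.9962, -0.0872).
Slope in that direction = a·(0.9962) + b·(-0.0872) = −0.08730.
Apparent dip = arctan|0.08730| = 4.99° (true dip is 6.0°, so apparent ≤ true as expected).

4.99°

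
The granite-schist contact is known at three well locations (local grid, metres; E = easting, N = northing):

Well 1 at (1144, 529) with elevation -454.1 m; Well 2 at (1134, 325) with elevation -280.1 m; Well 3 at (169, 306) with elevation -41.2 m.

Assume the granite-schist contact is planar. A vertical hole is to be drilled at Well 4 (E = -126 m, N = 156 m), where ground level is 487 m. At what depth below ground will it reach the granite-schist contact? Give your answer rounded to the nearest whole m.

334 m

Two edge vectors: Well 1→Well 2 = (-10, -204, 174), Well 1→Well 3 = (-975, -223, 412.9).
Normal n = (Well 1→Well 2) × (Well 1→Well 3) = (-45429.6, -165521, -196670).
So ∂z/∂E = −n_x/n_z = −0.23099 and ∂z/∂N = −n_y/n_z = −0.84162.
Intercept c from Well 1: -454.1 + 264.26 + 445.22 = 255.37.
At (-126, 156): z_contact = 29.1 − 131.3 + 255.37 = 153.2 m.
Depth below ground = 487 − 153.2 = 334 m.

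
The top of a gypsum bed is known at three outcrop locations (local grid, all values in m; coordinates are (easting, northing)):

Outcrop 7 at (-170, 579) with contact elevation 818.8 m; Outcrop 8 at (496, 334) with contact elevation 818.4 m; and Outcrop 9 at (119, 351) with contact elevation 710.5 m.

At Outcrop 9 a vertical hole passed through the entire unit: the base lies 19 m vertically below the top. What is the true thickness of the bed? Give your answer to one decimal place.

Let the plane be z = a·E + b·N + c.
Outcrop 8−Outcrop 7: 666a − 245b = −0.4;  Outcrop 9−Outcrop 7: 289a − 228b = −108.3.
Solving gives a = 0.32627, b = 0.88857.
|∇z| = √(a²+b²) = 0.94658, so dip δ = arctan(0.94658) = 43.43°.
True thickness = vertical thickness × cos δ = 19 × cos 43.43° = 13.8 m.

13.8 m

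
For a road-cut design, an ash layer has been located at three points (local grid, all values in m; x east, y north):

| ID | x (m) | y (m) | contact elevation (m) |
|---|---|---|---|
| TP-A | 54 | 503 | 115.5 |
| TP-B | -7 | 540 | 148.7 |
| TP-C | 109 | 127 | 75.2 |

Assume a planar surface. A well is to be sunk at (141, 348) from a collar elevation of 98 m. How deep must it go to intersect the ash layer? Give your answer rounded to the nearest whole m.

Two edge vectors: TP-A→TP-B = (-61, 37, 33.2), TP-A→TP-C = (55, -376, -40.3).
Normal n = (TP-A→TP-B) × (TP-A→TP-C) = (10992.1, -632.3, 20901).
So ∂z/∂x = −n_x/n_z = −0.52591 and ∂z/∂y = −n_y/n_z = 0.03025.
Intercept c from TP-A: 115.5 + 28.40 − 15.22 = 128.68.
At (141, 348): z_contact = −74.2 + 10.5 + 128.68 = 65.1 m.
Depth below ground = 98 − 65.1 = 33 m.

33 m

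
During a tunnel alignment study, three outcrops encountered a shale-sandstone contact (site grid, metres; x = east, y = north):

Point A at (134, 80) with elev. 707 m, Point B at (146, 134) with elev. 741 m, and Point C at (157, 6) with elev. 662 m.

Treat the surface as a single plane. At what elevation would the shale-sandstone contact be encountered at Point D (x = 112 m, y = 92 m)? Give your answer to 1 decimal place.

713.6 m

Let the plane be z = a·x + b·y + c.
Point B−Point A: 12a + 54b = 34;  Point C−Point A: 23a − 74b = −45.
Solving gives a = 0.04038, b = 0.62066.
Then c = 707 − a·134 − b·80 = 651.94.
At (112, 92): z = 4.5 + 57.1 + 651.94 = 713.6 m.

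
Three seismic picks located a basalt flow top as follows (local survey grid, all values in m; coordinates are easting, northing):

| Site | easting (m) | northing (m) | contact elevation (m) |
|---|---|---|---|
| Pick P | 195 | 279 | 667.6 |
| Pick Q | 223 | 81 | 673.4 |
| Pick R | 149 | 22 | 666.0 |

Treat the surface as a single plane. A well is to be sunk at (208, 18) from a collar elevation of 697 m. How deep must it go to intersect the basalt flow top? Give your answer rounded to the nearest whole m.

Let the plane be z = a·easting + b·northing + c.
Pick Q−Pick P: 28a − 198b = 5.8;  Pick R−Pick P: −46a − 257b = −1.6.
Solving gives a = 0.11086, b = −0.01362.
Then c = 667.6 − a·195 − b·279 = 649.78.
At (208, 18): z_contact = 23.1 − 0.2 + 649.78 = 672.6 m.
Depth below ground = 697 − 672.6 = 24 m.

24 m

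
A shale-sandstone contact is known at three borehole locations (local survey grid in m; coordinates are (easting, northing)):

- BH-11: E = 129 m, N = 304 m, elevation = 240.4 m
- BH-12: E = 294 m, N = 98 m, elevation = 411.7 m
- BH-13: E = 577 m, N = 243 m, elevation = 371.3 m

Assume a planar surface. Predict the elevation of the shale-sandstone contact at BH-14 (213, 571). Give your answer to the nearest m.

78 m

Let the plane be z = a·E + b·N + c.
BH-12−BH-11: 165a − 206b = 171.3;  BH-13−BH-11: 448a − 61b = 130.9.
Solving gives a = 0.20087, b = −0.67066.
Then c = 240.4 − a·129 − b·304 = 418.37.
At (213, 571): z = 42.8 − 382.9 + 418.37 = 78.2 m.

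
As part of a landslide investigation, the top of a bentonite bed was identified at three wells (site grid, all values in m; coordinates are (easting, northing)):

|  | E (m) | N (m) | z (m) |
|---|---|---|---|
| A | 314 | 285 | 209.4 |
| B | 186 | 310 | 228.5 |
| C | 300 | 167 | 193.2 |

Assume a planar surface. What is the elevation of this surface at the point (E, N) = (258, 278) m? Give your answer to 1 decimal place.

215.0 m

Let the plane be z = a·E + b·N + c.
B−A: −128a + 25b = 19.1;  C−A: −14a − 118b = −16.2.
Solving gives a = −0.11963, b = 0.15148.
Then c = 209.4 − a·314 − b·285 = 203.79.
At (258, 278): z = −30.9 + 42.1 + 203.79 = 215.0 m.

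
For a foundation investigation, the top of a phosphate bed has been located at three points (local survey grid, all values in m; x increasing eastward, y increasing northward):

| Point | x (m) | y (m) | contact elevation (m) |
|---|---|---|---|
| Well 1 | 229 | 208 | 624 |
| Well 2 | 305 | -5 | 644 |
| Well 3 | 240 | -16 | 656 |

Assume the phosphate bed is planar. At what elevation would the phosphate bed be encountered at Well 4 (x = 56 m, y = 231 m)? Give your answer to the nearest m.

648 m

Two edge vectors: Well 1→Well 2 = (76, -213, 20), Well 1→Well 3 = (11, -224, 32).
Normal n = (Well 1→Well 2) × (Well 1→Well 3) = (-2336, -2212, -14681).
So ∂z/∂x = −n_x/n_z = −0.15912 and ∂z/∂y = −n_y/n_z = −0.15067.
Intercept c from Well 1: 624 + 36.44 + 31.34 = 691.78.
At (56, 231): z = −8.9 − 34.8 + 691.78 = 648.1 m.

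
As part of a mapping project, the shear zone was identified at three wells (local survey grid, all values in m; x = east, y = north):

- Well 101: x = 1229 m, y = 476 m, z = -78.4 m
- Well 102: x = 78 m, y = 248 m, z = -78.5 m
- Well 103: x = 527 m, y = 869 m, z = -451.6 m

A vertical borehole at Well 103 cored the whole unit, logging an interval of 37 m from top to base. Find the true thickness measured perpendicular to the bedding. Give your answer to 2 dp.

30.10 m

Two edge vectors: Well 101→Well 102 = (-1151, -228, -0.1), Well 101→Well 103 = (-702, 393, -373.2).
Normal n = (Well 101→Well 102) × (Well 101→Well 103) = (85128.9, -429483, -612399).
So ∂z/∂x = −n_x/n_z = 0.13901 and ∂z/∂y = −n_y/n_z = −0.70131.
|∇z| = √(a²+b²) = 0.71496, so dip δ = arctan(0.71496) = 35.56°.
True thickness = vertical thickness × cos δ = 37 × cos 35.56° = 30.10 m.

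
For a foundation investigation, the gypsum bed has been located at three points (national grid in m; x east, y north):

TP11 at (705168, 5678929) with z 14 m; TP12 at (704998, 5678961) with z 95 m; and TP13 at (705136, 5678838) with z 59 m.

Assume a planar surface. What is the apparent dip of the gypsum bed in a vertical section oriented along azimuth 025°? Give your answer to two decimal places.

26.73°

Two edge vectors: TP11→TP12 = (-170, 32, 81), TP11→TP13 = (-32, -91, 45).
Normal n = (TP11→TP12) × (TP11→TP13) = (8811, 5058, 16494).
So ∂z/∂x = −n_x/n_z = −0.53419 and ∂z/∂y = −n_y/n_z = −0.30666.
Unit vector along 025° is (sin 25°, cos 25°) = (0.4226, 0.9063).
Slope in that direction = a·(0.4226) + b·(0.9063) = −0.50369.
Apparent dip = arctan|0.50369| = 26.73° (true dip is 31.6°, so apparent ≤ true as expected).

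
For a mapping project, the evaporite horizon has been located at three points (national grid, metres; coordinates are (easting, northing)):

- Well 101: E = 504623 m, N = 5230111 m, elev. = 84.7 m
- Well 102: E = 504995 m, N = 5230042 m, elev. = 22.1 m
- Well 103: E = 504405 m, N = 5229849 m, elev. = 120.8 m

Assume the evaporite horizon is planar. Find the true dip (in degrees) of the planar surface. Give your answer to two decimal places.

9.53°

Let the plane be z = a·E + b·N + c.
Well 102−Well 101: 372a − 69b = −62.6;  Well 103−Well 101: −218a − 262b = 36.1.
Solving gives a = −0.16792, b = 0.00193.
Gradient magnitude |∇z| = √(a² + b²) = √(0.02820 + 0.00000) = 0.16793.
True dip = arctan(0.16793) = 9.53°, dipping toward E (azimuth ≈ 091°).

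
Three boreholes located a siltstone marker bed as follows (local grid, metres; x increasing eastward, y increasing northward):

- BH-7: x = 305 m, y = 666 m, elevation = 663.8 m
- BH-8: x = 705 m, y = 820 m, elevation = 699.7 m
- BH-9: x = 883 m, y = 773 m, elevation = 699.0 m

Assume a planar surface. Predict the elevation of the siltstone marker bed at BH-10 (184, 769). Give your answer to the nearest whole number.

Let the plane be z = a·x + b·y + c.
BH-8−BH-7: 400a + 154b = 35.9;  BH-9−BH-7: 578a + 107b = 35.2.
Solving gives a = 0.03418, b = 0.14434.
Then c = 663.8 − a·305 − b·666 = 557.25.
At (184, 769): z = 6.3 + 111.0 + 557.25 = 674.5 m.

675 m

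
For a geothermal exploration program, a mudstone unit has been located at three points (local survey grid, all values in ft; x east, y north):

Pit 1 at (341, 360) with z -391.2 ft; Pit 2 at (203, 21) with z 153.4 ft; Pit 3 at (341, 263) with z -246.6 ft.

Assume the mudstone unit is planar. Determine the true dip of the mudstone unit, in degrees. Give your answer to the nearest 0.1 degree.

Two edge vectors: Pit 1→Pit 2 = (-138, -339, 544.6), Pit 1→Pit 3 = (0, -97, 144.6).
Normal n = (Pit 1→Pit 2) × (Pit 1→Pit 3) = (3806.8, 19954.8, 13386).
So ∂z/∂x = −n_x/n_z = −0.28439 and ∂z/∂y = −n_y/n_z = −1.49072.
Gradient magnitude |∇z| = √(a² + b²) = √(0.08088 + 2.22225) = 1.51761.
True dip = arctan(1.51761) = 56.6°, dipping toward N (azimuth ≈ 011°).

56.6°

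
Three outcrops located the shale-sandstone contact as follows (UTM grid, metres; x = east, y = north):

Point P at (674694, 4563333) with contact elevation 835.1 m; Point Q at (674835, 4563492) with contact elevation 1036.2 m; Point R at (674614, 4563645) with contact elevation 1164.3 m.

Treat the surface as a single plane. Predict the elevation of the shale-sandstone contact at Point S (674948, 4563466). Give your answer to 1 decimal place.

1028.3 m

Two edge vectors: Point P→Point Q = (141, 159, 201.1), Point P→Point R = (-80, 312, 329.2).
Normal n = (Point P→Point Q) × (Point P→Point R) = (-10400.4, -62505.2, 56712).
So ∂z/∂x = −n_x/n_z = 0.183389759 and ∂z/∂y = −n_y/n_z = 1.102151220.
Intercept c from Point P: 835.1 − 123731.97 − 5029483.03 = −5152379.90.
At (674948, 4563466): z = 123778.6 + 5029629.6 − 5152379.90 = 1028.3 m.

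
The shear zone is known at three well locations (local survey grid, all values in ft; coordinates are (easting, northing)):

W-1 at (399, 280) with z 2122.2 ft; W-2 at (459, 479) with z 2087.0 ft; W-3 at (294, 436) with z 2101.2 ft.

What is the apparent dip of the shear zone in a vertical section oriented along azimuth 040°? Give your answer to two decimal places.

8.72°

Let the plane be z = a·E + b·N + c.
W-2−W-1: 60a + 199b = −35.2;  W-3−W-1: −105a + 156b = −21.
Solving gives a = −0.04337, b = −0.16381.
Unit vector along 040° is (sin 40°, cos 40°) = (0.6428, 0.7660).
Slope in that direction = a·(0.6428) + b·(0.7660) = −0.15336.
Apparent dip = arctan|0.15336| = 8.72° (true dip is 9.6°, so apparent ≤ true as expected).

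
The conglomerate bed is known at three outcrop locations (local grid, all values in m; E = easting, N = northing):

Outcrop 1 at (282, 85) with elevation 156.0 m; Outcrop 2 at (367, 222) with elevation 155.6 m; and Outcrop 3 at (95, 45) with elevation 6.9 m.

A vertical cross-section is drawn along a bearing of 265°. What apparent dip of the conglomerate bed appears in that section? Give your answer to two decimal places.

Two edge vectors: Outcrop 1→Outcrop 2 = (85, 137, -0.4), Outcrop 1→Outcrop 3 = (-187, -40, -149.1).
Normal n = (Outcrop 1→Outcrop 2) × (Outcrop 1→Outcrop 3) = (-20442.7, 12748.3, 22219).
So ∂z/∂E = −n_x/n_z = 0.92005 and ∂z/∂N = −n_y/n_z = −0.57376.
Unit vector along 265° is (sin 265°, cos 265°) = (-0.9962, -0.0872).
Slope in that direction = a·(-0.9962) + b·(-0.0872) = −0.86655.
Apparent dip = arctan|0.86655| = 40.91° (true dip is 47.3°, so apparent ≤ true as expected).

40.91°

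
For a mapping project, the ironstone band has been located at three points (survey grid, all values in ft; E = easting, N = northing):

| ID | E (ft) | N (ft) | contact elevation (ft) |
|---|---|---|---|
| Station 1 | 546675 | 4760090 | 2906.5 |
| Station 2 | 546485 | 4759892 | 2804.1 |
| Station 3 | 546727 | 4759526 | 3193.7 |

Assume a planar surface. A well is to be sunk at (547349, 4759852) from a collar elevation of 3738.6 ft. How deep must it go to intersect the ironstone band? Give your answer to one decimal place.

74.6 ft

Let the plane be z = a·E + b·N + c.
Station 2−Station 1: −190a − 198b = −102.4;  Station 3−Station 1: 52a − 564b = 287.2.
Solving gives a = 0.975847977, b = −0.419248059.
Then c = 2906.5 − a·546675 − b·4760090 = 1465093.30.
At (547349, 4759852): z_contact = 534129.41 − 1995558.71 + 1465093.30 = 3664.00 ft.
Depth below ground = 3738.6 − 3664.00 = 74.6 ft.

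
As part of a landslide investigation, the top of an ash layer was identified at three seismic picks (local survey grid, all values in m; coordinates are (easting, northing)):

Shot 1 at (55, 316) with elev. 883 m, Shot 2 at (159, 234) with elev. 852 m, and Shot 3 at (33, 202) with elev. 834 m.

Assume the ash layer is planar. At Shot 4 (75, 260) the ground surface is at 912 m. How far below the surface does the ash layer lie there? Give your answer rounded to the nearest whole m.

Two edge vectors: Shot 1→Shot 2 = (104, -82, -31), Shot 1→Shot 3 = (-22, -114, -49).
Normal n = (Shot 1→Shot 2) × (Shot 1→Shot 3) = (484, 5778, -13660).
So ∂z/∂E = −n_x/n_z = 0.03543 and ∂z/∂N = −n_y/n_z = 0.42299.
Intercept c from Shot 1: 883 − 1.95 − 133.66 = 747.39.
At (75, 260): z_contact = 2.7 + 110.0 + 747.39 = 860.0 m.
Depth below ground = 912 − 860.0 = 52 m.

52 m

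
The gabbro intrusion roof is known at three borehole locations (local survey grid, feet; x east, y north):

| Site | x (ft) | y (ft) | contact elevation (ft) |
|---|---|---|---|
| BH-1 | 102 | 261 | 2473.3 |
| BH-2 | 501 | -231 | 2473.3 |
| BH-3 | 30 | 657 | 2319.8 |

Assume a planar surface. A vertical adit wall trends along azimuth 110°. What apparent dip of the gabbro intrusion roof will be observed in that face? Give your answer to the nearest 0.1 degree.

22.2°

Two edge vectors: BH-1→BH-2 = (399, -492, 0), BH-1→BH-3 = (-72, 396, -153.5).
Normal n = (BH-1→BH-2) × (BH-1→BH-3) = (75522, 61246.5, 122580).
So ∂z/∂x = −n_x/n_z = −0.61610 and ∂z/∂y = −n_y/n_z = −0.49965.
Unit vector along 110° is (sin 110°, cos 110°) = (0.9397, -0.3420).
Slope in that direction = a·(0.9397) + b·(-0.3420) = −0.40806.
Apparent dip = arctan|0.40806| = 22.2° (true dip is 38.4°, so apparent ≤ true as expected).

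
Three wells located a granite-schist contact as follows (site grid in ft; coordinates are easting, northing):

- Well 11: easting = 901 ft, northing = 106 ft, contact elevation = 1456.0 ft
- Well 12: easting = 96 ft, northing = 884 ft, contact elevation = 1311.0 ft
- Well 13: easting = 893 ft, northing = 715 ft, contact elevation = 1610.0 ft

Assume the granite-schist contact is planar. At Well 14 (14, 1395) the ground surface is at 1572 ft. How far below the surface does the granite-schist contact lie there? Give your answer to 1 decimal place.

Let the plane be z = a·easting + b·northing + c.
Well 12−Well 11: −805a + 778b = −145;  Well 13−Well 11: −8a + 609b = 154.
Solving gives a = 0.429975, b = 0.258522.
Then c = 1456 − a·901 − b·106 = 1041.19.
At (14, 1395): z_contact = 6.02 + 360.64 + 1041.19 = 1407.85 ft.
Depth below ground = 1572 − 1407.85 = 164.2 ft.

164.2 ft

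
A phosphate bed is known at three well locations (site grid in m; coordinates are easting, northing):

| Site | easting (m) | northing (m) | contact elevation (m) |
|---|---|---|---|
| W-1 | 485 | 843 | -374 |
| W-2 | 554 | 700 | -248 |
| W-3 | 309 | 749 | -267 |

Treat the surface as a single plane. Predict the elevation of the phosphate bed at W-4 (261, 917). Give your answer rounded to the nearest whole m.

-419 m

Two edge vectors: W-1→W-2 = (69, -143, 126), W-1→W-3 = (-176, -94, 107).
Normal n = (W-1→W-2) × (W-1→W-3) = (-3457, -29559, -31654).
So ∂z/∂easting = −n_x/n_z = −0.10921 and ∂z/∂northing = −n_y/n_z = −0.93382.
Intercept c from W-1: -374 + 52.97 + 787.21 = 466.17.
At (261, 917): z = −28.5 − 856.3 + 466.17 = -418.6 m.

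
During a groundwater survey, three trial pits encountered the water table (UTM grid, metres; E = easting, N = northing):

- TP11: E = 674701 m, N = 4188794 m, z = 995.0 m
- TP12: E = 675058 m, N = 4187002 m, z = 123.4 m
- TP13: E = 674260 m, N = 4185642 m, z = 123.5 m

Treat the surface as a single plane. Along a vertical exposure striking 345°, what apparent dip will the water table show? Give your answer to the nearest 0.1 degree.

27.1°

Let the plane be z = a·E + b·N + c.
TP12−TP11: 357a − 1792b = −871.6;  TP13−TP11: −441a − 3152b = −871.5.
Solving gives a = −0.61892, b = 0.36308.
Unit vector along 345° is (sin 345°, cos 345°) = (-0.2588, 0.9659).
Slope in that direction = a·(-0.2588) + b·(0.9659) = 0.51090.
Apparent dip = arctan|0.51090| = 27.1° (true dip is 35.7°, so apparent ≤ true as expected).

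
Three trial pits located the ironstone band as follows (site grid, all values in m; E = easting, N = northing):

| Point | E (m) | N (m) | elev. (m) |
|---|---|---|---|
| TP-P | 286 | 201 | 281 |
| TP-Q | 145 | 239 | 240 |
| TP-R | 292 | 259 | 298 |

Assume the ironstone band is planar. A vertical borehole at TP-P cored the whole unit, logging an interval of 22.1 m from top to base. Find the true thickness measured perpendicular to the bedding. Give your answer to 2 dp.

Let the plane be z = a·E + b·N + c.
TP-Q−TP-P: −141a + 38b = −41;  TP-R−TP-P: 6a + 58b = 17.
Solving gives a = 0.35974, b = 0.25589.
|∇z| = √(a²+b²) = 0.44147, so dip δ = arctan(0.44147) = 23.82°.
True thickness = vertical thickness × cos δ = 22.1 × cos 23.82° = 20.22 m.

20.22 m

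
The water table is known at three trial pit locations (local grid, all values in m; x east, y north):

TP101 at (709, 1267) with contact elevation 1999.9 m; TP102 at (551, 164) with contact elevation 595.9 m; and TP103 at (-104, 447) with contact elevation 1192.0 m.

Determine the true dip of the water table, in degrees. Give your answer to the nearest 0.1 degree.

Let the plane be z = a·x + b·y + c.
TP102−TP101: −158a − 1103b = −1404;  TP103−TP101: −813a − 820b = −807.9.
Solving gives a = −0.33912, b = 1.32147.
Gradient magnitude |∇z| = √(a² + b²) = √(0.11500 + 1.74628) = 1.36429.
True dip = arctan(1.36429) = 53.8°, dipping toward SSE (azimuth ≈ 166°).

53.8°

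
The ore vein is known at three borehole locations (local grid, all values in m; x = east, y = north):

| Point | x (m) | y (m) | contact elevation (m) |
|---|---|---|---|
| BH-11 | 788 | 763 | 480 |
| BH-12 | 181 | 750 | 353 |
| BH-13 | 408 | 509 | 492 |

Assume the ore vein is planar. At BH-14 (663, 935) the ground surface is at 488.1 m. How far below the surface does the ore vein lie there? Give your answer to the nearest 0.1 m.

99.3 m

Two edge vectors: BH-11→BH-12 = (-607, -13, -127), BH-11→BH-13 = (-380, -254, 12).
Normal n = (BH-11→BH-12) × (BH-11→BH-13) = (-32414, 55544, 149238).
So ∂z/∂x = −n_x/n_z = 0.21720 and ∂z/∂y = −n_y/n_z = −0.37218.
Intercept c from BH-11: 480 − 171.15 + 283.98 = 592.83.
At (663, 935): z_contact = 144.00 − 347.99 + 592.83 = 388.83 m.
Depth below ground = 488.1 − 388.83 = 99.3 m.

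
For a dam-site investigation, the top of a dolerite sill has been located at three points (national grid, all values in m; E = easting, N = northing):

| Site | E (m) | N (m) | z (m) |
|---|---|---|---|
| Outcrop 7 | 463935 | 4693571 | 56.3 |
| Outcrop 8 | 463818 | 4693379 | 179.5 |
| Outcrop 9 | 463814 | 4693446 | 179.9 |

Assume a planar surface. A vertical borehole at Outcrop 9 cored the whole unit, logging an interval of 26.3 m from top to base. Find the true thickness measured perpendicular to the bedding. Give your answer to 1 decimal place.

18.9 m

Let the plane be z = a·E + b·N + c.
Outcrop 8−Outcrop 7: −117a − 192b = 123.2;  Outcrop 9−Outcrop 7: −121a − 125b = 123.6.
Solving gives a = −0.96796, b = −0.05182.
|∇z| = √(a²+b²) = 0.96934, so dip δ = arctan(0.96934) = 44.11°.
True thickness = vertical thickness × cos δ = 26.3 × cos 44.11° = 18.9 m.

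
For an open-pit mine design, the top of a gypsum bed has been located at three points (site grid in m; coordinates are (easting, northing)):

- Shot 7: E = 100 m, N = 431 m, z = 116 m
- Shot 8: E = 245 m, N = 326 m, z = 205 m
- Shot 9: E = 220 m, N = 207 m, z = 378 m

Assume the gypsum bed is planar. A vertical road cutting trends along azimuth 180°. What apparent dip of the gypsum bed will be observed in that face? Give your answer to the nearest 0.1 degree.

Two edge vectors: Shot 7→Shot 8 = (145, -105, 89), Shot 7→Shot 9 = (120, -224, 262).
Normal n = (Shot 7→Shot 8) × (Shot 7→Shot 9) = (-7574, -27310, -19880).
So ∂z/∂E = −n_x/n_z = −0.38099 and ∂z/∂N = −n_y/n_z = −1.37374.
Unit vector along 180° is (sin 180°, cos 180°) = (0.0000, -1.0000).
Slope in that direction = a·(0.0000) + b·(-1.0000) = 1.37374.
Apparent dip = arctan|1.37374| = 53.9° (true dip is 55.0°, so apparent ≤ true as expected).

53.9°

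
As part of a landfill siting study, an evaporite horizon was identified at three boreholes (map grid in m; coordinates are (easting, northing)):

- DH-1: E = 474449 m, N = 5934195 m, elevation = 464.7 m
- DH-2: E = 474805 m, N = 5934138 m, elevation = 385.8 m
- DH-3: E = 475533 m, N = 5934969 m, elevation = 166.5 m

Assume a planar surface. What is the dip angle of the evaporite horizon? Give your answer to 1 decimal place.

13.5°

Two edge vectors: DH-1→DH-2 = (356, -57, -78.9), DH-1→DH-3 = (1084, 774, -298.2).
Normal n = (DH-1→DH-2) × (DH-1→DH-3) = (78066, 20631.6, 337332).
So ∂z/∂E = −n_x/n_z = −0.23142 and ∂z/∂N = −n_y/n_z = −0.06116.
Gradient magnitude |∇z| = √(a² + b²) = √(0.05356 + 0.00374) = 0.23937.
True dip = arctan(0.23937) = 13.5°, dipping toward ENE (azimuth ≈ 075°).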